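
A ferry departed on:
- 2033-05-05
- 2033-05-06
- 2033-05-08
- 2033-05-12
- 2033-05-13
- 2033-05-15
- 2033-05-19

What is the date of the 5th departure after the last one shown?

2033-05-29

Every event lands on a Thursday or Friday or Sunday (gaps cycle 1, 2, 4, 1, 2, 4).
So the schedule is: every Thursday, Friday and Sunday.
Next Friday: 2033-05-20.
Next Sunday: 2033-05-22.
The following Thursday is 2033-05-26.
Next Friday: 2033-05-27.
The following Sunday is 2033-05-29.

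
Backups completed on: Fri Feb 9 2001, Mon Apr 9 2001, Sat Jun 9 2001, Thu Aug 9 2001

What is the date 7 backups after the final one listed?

The day-of-month is always 9 (59, 61, 61 days between events).
So this recurs on the 9th of every 2 months.
October 2001: Tue Oct 9 2001.
Next: December 2001 → Sun Dec 9 2001.
Next: February 2002 → Sat Feb 9 2002.
April 2002: Tue Apr 9 2002.
Next: June 2002 → Sun Jun 9 2002.
August 2002: Fri Aug 9 2002.
Next: October 2002 → Wed Oct 9 2002.

Wed Oct 9 2002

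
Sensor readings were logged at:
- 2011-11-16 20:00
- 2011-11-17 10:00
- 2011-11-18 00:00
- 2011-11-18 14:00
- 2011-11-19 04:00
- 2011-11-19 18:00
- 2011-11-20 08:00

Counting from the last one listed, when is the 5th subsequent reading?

Gaps: 14, 14, 14, 14, 14, 14 hours — each event is 14 hours after the previous one.
2011-11-20 08:00 + 14 h = 2011-11-20 22:00.
2011-11-20 22:00 + 14 h = 2011-11-21 12:00.
2011-11-21 12:00 + 14 h = 2011-11-22 02:00.
2011-11-22 02:00 + 14 h = 2011-11-22 16:00.
2011-11-22 16:00 + 14 h = 2011-11-23 06:00.

2011-11-23 06:00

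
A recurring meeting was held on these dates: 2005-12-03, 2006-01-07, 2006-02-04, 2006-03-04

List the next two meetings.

Gaps: 35, 28, 28 days — a mix of 28 and 35. Every date is a Saturday.
Each is the 1st Saturday of its month.
1st Saturday of April 2006: 2006-04-01.
May 2006 — 1st Saturday is 2006-05-06.

2006-04-01, 2006-05-06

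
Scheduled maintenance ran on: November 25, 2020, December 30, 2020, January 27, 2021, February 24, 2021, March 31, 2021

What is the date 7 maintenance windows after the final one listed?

These are Wednesdays with 35, 28, 28, 35-day gaps.
Each is the final Wednesday of its month — December 30, 2020 is past the 28th, so '4th Wednesday' doesn't fit.
April 2021 ends with Wednesday April 28, 2021.
Last Wednesday of May 2021: May 26, 2021.
June 2021 ends with Wednesday June 30, 2021.
July 2021 ends with Wednesday July 28, 2021.
August 2021 ends with Wednesday August 25, 2021.
September 2021 ends with Wednesday September 29, 2021.
Last Wednesday of October 2021: October 27, 2021.

October 27, 2021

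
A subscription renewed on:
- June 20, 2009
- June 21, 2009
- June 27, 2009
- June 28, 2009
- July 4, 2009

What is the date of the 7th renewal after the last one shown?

July 26, 2009

Gaps: 1, 6, 1, 6 days — not constant, but cyclic with period 2.
The events fall on every Saturday and Sunday.
Next Sunday: July 5, 2009.
The following Saturday is July 11, 2009.
The following Sunday is July 12, 2009.
Next Saturday: July 18, 2009.
Next Sunday: July 19, 2009.
Next Saturday: July 25, 2009.
The following Sunday is July 26, 2009.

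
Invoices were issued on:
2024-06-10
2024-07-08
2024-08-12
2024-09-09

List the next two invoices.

2024-10-14, 2024-11-11

All dates are Mondays, 28, 35, 28 days apart.
Specifically, the 2nd Monday of each month.
2nd Monday of October 2024: 2024-10-14.
November 2024 — 2nd Monday is 2024-11-11.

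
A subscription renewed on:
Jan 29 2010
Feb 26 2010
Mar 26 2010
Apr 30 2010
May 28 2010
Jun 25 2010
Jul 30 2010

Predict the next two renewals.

Aug 27 2010, Sep 24 2010

These are Fridays with 28, 28, 35, 28, 28, 35-day gaps.
Each is the final Friday of its month — Jan 29 2010 is past the 28th, so '4th Friday' doesn't fit.
Last Friday of August 2010: Aug 27 2010.
Last Friday of September 2010: Sep 24 2010.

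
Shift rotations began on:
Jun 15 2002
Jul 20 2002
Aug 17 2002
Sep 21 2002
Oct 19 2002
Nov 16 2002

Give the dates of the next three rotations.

All dates are Saturdays, 35, 28, 35, 28, 28 days apart.
Specifically, the 3rd Saturday of each month.
3rd Saturday of December 2002: Dec 21 2002.
3rd Saturday of January 2003: Jan 18 2003.
February 2003 — 3rd Saturday is Feb 15 2003.

Dec 21 2002, Jan 18 2003, Feb 15 2003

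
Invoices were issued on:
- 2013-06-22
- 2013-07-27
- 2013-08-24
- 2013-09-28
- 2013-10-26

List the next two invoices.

These are Saturdays at 28- or 35-day spacing (35, 28, 35, 28).
The pattern: 4th Saturday of the month.
November 2013 — 4th Saturday is 2013-11-23.
December 2013 — 4th Saturday is 2013-12-28.

2013-11-23, 2013-12-28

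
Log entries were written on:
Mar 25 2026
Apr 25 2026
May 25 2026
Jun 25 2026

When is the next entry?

The day-of-month is always 25 (31, 30, 31 days between events).
So this recurs on the 25th of each month.
July 2026: Jul 25 2026.

Jul 25 2026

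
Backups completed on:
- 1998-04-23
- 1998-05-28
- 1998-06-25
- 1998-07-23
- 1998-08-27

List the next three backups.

1998-09-24, 1998-10-22, 1998-11-26

These are Thursdays at 28- or 35-day spacing (35, 28, 28, 35).
The pattern: 4th Thursday of the month.
September 1998 — 4th Thursday is 1998-09-24.
4th Thursday of October 1998: 1998-10-22.
4th Thursday of November 1998: 1998-11-26.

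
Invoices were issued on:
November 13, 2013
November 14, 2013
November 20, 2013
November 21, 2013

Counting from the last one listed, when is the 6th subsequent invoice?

The gap pattern 1, 6, 1 repeats every 2 events.
These are the Wednesdays and Thursdays of each week.
Next Wednesday: November 27, 2013.
Next Thursday: November 28, 2013.
The following Wednesday is December 4, 2013.
The following Thursday is December 5, 2013.
The following Wednesday is December 11, 2013.
Next Thursday: December 12, 2013.

December 12, 2013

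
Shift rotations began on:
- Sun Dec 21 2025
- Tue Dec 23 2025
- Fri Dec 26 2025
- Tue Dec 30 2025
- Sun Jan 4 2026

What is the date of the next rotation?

Gaps: 2, 3, 4, 5 days — each gap is 1 larger than the previous one.
Next gap: 6 days. Sun Jan 4 2026 + 6 days = Sat Jan 10 2026.

Sat Jan 10 2026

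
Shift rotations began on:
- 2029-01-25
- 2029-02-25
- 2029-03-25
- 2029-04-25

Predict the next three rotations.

Gaps: 31, 28, 31 days — not constant. Every event is on the 25th of the month.
Pattern: the 25th of each month.
Next: May 2029 → 2029-05-25.
June 2029: 2029-06-25.
Next: July 2029 → 2029-07-25.

2029-05-25, 2029-06-25, 2029-07-25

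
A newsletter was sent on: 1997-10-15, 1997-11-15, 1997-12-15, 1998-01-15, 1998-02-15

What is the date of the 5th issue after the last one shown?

1998-07-15

Gaps: 31, 30, 31, 31 days — not constant. Every event is on the 15th of the month.
Pattern: the 15th of each month.
March 1998: 1998-03-15.
Next: April 1998 → 1998-04-15.
Next: May 1998 → 1998-05-15.
June 1998: 1998-06-15.
Next: July 1998 → 1998-07-15.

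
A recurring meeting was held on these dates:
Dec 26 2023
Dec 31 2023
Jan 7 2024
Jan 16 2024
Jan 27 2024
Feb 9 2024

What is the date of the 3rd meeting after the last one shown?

Gaps: 5, 7, 9, 11, 13 days — each gap is 2 larger than the previous one.
Next gap: 15 days. Feb 9 2024 + 15 days = Feb 24 2024.
Next gap: 17 days. Feb 24 2024 + 17 days = Mar 12 2024.
Next gap: 19 days. Mar 12 2024 + 19 days = Mar 31 2024.

Mar 31 2024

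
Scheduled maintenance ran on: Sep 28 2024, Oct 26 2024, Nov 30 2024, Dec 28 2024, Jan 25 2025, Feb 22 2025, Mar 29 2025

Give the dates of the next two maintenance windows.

Every date is a Saturday; gaps 28, 35, 28, 28, 28, 35 days.
Each is the last Saturday of its month (at least one falls on the 29th or later, ruling out '4th Saturday').
Last Saturday of April 2025: Apr 26 2025.
Last Saturday of May 2025: May 31 2025.

Apr 26 2025, May 31 2025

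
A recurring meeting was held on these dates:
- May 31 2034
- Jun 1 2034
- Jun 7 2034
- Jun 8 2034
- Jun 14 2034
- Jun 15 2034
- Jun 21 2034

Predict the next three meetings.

Jun 22 2034, Jun 28 2034, Jun 29 2034

Gaps: 1, 6, 1, 6, 1, 6 days — not constant, but cyclic with period 2.
The events fall on every Wednesday and Thursday.
The following Thursday is Jun 22 2034.
Next Wednesday: Jun 28 2034.
Next Thursday: Jun 29 2034.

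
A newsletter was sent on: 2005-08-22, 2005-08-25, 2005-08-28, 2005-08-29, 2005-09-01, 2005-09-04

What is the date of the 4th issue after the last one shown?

2005-09-12

Every event lands on a Monday or Thursday or Sunday (gaps cycle 3, 3, 1, 3, 3).
So the schedule is: every Monday, Thursday and Sunday.
The following Monday is 2005-09-05.
Next Thursday: 2005-09-08.
Next Sunday: 2005-09-11.
The following Monday is 2005-09-12.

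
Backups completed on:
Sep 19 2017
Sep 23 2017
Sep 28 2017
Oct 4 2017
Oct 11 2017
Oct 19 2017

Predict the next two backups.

Intervals are 4, 5, 6, 7, 8 days — an arithmetic progression with common difference 1.
Next gap: 9 days. Oct 19 2017 + 9 days = Oct 28 2017.
Next gap: 10 days. Oct 28 2017 + 10 days = Nov 7 2017.

Oct 28 2017, Nov 7 2017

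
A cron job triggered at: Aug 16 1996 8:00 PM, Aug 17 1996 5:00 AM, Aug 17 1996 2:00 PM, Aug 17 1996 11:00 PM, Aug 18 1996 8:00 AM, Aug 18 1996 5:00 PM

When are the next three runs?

Spacing: 9, 9, 9, 9, 9 h — constant 9 h.
Aug 18 1996 5:00 PM + 9 h = Aug 19 1996 2:00 AM.
Aug 19 1996 2:00 AM + 9 h = Aug 19 1996 11:00 AM.
Aug 19 1996 11:00 AM + 9 h = Aug 19 1996 8:00 PM.

Aug 19 1996 2:00 AM, Aug 19 1996 11:00 AM, Aug 19 1996 8:00 PM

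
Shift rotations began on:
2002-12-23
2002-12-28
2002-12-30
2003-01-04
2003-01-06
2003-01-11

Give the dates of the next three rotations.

Every event lands on a Monday or Saturday (gaps cycle 5, 2, 5, 2, 5).
So the schedule is: every Monday and Saturday.
The following Monday is 2003-01-13.
The following Saturday is 2003-01-18.
The following Monday is 2003-01-20.

2003-01-13, 2003-01-18, 2003-01-20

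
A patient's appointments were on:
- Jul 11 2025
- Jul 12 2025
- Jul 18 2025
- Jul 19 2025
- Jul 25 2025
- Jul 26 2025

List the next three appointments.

Gaps: 1, 6, 1, 6, 1 days — not constant, but cyclic with period 2.
The events fall on every Friday and Saturday.
The following Friday is Aug 1 2025.
Next Saturday: Aug 2 2025.
Next Friday: Aug 8 2025.

Aug 1 2025, Aug 2 2025, Aug 8 2025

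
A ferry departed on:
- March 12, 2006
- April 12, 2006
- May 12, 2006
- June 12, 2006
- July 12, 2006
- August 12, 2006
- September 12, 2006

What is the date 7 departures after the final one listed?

Gaps: 31, 30, 31, 30, 31, 31 days — not constant. Every event is on the 12th of the month.
Pattern: the 12th of each month.
October 2006: October 12, 2006.
Next: November 2006 → November 12, 2006.
December 2006: December 12, 2006.
January 2007: January 12, 2007.
Next: February 2007 → February 12, 2007.
Next: March 2007 → March 12, 2007.
Next: April 2007 → April 12, 2007.

April 12, 2007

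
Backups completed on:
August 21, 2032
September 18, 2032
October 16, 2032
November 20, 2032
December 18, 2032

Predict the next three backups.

These are Saturdays at 28- or 35-day spacing (28, 28, 35, 28).
The pattern: 3rd Saturday of the month.
3rd Saturday of January 2033: January 15, 2033.
3rd Saturday of February 2033: February 19, 2033.
3rd Saturday of March 2033: March 19, 2033.

January 15, 2033; February 19, 2033; March 19, 2033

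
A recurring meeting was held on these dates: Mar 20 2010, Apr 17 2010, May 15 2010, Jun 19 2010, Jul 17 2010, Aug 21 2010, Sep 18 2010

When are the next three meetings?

Oct 16 2010, Nov 20 2010, Dec 18 2010

All dates are Saturdays, 28, 28, 35, 28, 35, 28 days apart.
Specifically, the 3rd Saturday of each month.
October 2010 — 3rd Saturday is Oct 16 2010.
November 2010 — 3rd Saturday is Nov 20 2010.
December 2010 — 3rd Saturday is Dec 18 2010.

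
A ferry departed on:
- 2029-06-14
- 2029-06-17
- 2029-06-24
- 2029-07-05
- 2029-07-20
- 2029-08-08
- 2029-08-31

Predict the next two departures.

Intervals are 3, 7, 11, 15, 19, 23 days — an arithmetic progression with common difference 4.
Next gap: 27 days. 2029-08-31 + 27 days = 2029-09-27.
Next gap: 31 days. 2029-09-27 + 31 days = 2029-10-28.

2029-09-27, 2029-10-28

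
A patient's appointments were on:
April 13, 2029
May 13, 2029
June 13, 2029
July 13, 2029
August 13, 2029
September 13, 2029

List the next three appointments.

October 13, 2029; November 13, 2029; December 13, 2029

Gaps: 30, 31, 30, 31, 31 days — not constant. Every event is on the 13th of the month.
Pattern: the 13th of each month.
October 2029: October 13, 2029.
Next: November 2029 → November 13, 2029.
Next: December 2029 → December 13, 2029.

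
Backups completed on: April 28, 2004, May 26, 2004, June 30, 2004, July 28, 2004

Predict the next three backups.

These are Wednesdays with 28, 35, 28-day gaps.
Each is the final Wednesday of its month — June 30, 2004 is past the 28th, so '4th Wednesday' doesn't fit.
August 2004 ends with Wednesday August 25, 2004.
Last Wednesday of September 2004: September 29, 2004.
October 2004 ends with Wednesday October 27, 2004.

August 25, 2004; September 29, 2004; October 27, 2004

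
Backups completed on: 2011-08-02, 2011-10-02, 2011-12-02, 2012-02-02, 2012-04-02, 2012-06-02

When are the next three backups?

2012-08-02, 2012-10-02, 2012-12-02

Gaps: 61, 61, 62, 60, 61 days — not constant. Every event is on the 2nd of the month.
Pattern: the 2nd of every 2 months.
August 2012: 2012-08-02.
October 2012: 2012-10-02.
December 2012: 2012-12-02.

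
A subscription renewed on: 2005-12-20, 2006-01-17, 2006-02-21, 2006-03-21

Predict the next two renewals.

2006-04-18, 2006-05-16

Gaps: 28, 35, 28 days — a mix of 28 and 35. Every date is a Tuesday.
Each is the 3rd Tuesday of its month.
April 2006 — 3rd Tuesday is 2006-04-18.
3rd Tuesday of May 2006: 2006-05-16.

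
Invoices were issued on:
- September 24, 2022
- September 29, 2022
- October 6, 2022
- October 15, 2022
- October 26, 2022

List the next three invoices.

Gaps: 5, 7, 9, 11 days — each gap is 2 larger than the previous one.
Next gap: 13 days. October 26, 2022 + 13 days = November 8, 2022.
Next gap: 15 days. November 8, 2022 + 15 days = November 23, 2022.
Next gap: 17 days. November 23, 2022 + 17 days = December 10, 2022.

November 8, 2022; November 23, 2022; December 10, 2022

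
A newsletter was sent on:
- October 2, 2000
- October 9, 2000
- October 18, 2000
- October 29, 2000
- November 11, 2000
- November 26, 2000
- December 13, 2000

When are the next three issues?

January 1, 2001; January 22, 2001; February 14, 2001

Intervals are 7, 9, 11, 13, 15, 17 days — an arithmetic progression with common difference 2.
Next gap: 19 days. December 13, 2000 + 19 days = January 1, 2001.
Next gap: 21 days. January 1, 2001 + 21 days = January 22, 2001.
Next gap: 23 days. January 22, 2001 + 23 days = February 14, 2001.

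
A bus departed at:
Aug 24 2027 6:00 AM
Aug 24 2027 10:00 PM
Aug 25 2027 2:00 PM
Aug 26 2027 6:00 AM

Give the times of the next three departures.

Aug 26 2027 10:00 PM, Aug 27 2027 2:00 PM, Aug 28 2027 6:00 AM

The interval is a steady 16 hours (16, 16, 16).
Aug 26 2027 6:00 AM + 16 h = Aug 26 2027 10:00 PM.
Aug 26 2027 10:00 PM + 16 h = Aug 27 2027 2:00 PM.
Aug 27 2027 2:00 PM + 16 h = Aug 28 2027 6:00 AM.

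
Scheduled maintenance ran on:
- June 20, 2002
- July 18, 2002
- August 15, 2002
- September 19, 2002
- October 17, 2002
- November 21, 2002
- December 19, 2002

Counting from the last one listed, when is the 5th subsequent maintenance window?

May 15, 2003

These are Thursdays at 28- or 35-day spacing (28, 28, 35, 28, 35, 28).
The pattern: 3rd Thursday of the month.
January 2003 — 3rd Thursday is January 16, 2003.
3rd Thursday of February 2003: February 20, 2003.
March 2003 — 3rd Thursday is March 20, 2003.
April 2003 — 3rd Thursday is April 17, 2003.
May 2003 — 3rd Thursday is May 15, 2003.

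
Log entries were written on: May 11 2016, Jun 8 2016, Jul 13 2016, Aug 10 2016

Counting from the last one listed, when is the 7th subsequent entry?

Mar 8 2017

Gaps: 28, 35, 28 days — a mix of 28 and 35. Every date is a Wednesday.
Each is the 2nd Wednesday of its month.
2nd Wednesday of September 2016: Sep 14 2016.
2nd Wednesday of October 2016: Oct 12 2016.
November 2016 — 2nd Wednesday is Nov 9 2016.
December 2016 — 2nd Wednesday is Dec 14 2016.
January 2017 — 2nd Wednesday is Jan 11 2017.
February 2017 — 2nd Wednesday is Feb 8 2017.
2nd Wednesday of March 2017: Mar 8 2017.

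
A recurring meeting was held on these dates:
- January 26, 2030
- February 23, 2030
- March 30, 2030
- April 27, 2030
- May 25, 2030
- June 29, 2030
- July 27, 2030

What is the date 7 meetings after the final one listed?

February 22, 2031

Every date is a Saturday; gaps 28, 35, 28, 28, 35, 28 days.
Each is the last Saturday of its month (at least one falls on the 29th or later, ruling out '4th Saturday').
Last Saturday of August 2030: August 31, 2030.
Last Saturday of September 2030: September 28, 2030.
Last Saturday of October 2030: October 26, 2030.
Last Saturday of November 2030: November 30, 2030.
December 2030 ends with Saturday December 28, 2030.
January 2031 ends with Saturday January 25, 2031.
Last Saturday of February 2031: February 22, 2031.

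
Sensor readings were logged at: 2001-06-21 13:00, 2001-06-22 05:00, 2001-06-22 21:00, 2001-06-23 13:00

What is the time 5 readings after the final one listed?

2001-06-26 21:00

Gaps: 16, 16, 16 hours — each event is 16 hours after the previous one.
2001-06-23 13:00 + 16 h = 2001-06-24 05:00.
2001-06-24 05:00 + 16 h = 2001-06-24 21:00.
2001-06-24 21:00 + 16 h = 2001-06-25 13:00.
2001-06-25 13:00 + 16 h = 2001-06-26 05:00.
2001-06-26 05:00 + 16 h = 2001-06-26 21:00.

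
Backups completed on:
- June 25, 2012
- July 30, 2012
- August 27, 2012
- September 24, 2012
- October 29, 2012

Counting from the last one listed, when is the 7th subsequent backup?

May 27, 2013

All Mondays; the gaps (35, 28, 28, 35) vary with month length.
This is the last Monday of each month.
November 2012 ends with Monday November 26, 2012.
Last Monday of December 2012: December 31, 2012.
Last Monday of January 2013: January 28, 2013.
February 2013 ends with Monday February 25, 2013.
March 2013 ends with Monday March 25, 2013.
Last Monday of April 2013: April 29, 2013.
May 2013 ends with Monday May 27, 2013.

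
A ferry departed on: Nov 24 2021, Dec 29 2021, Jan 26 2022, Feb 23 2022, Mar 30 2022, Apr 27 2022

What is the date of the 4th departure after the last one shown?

Aug 31 2022

Every date is a Wednesday; gaps 35, 28, 28, 35, 28 days.
Each is the last Wednesday of its month (at least one falls on the 29th or later, ruling out '4th Wednesday').
May 2022 ends with Wednesday May 25 2022.
Last Wednesday of June 2022: Jun 29 2022.
Last Wednesday of July 2022: Jul 27 2022.
Last Wednesday of August 2022: Aug 31 2022.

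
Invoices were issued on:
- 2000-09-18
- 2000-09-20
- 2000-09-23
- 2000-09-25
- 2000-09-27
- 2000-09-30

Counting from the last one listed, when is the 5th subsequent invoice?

The gap pattern 2, 3, 2, 2, 3 repeats every 3 events.
These are the Mondays, Wednesdays and Saturdays of each week.
Next Monday: 2000-10-02.
The following Wednesday is 2000-10-04.
The following Saturday is 2000-10-07.
Next Monday: 2000-10-09.
The following Wednesday is 2000-10-11.

2000-10-11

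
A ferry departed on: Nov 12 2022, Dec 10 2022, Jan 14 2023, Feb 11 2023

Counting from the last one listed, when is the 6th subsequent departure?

All dates are Saturdays, 28, 35, 28 days apart.
Specifically, the 2nd Saturday of each month.
2nd Saturday of March 2023: Mar 11 2023.
April 2023 — 2nd Saturday is Apr 8 2023.
May 2023 — 2nd Saturday is May 13 2023.
2nd Saturday of June 2023: Jun 10 2023.
2nd Saturday of July 2023: Jul 8 2023.
August 2023 — 2nd Saturday is Aug 12 2023.

Aug 12 2023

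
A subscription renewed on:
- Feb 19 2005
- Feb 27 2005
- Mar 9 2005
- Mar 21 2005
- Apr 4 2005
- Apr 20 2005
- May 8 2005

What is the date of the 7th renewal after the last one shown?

Nov 6 2005

Intervals are 8, 10, 12, 14, 16, 18 days — an arithmetic progression with common difference 2.
Next gap: 20 days. May 8 2005 + 20 days = May 28 2005.
Next gap: 22 days. May 28 2005 + 22 days = Jun 19 2005.
Next gap: 24 days. Jun 19 2005 + 24 days = Jul 13 2005.
Next gap: 26 days. Jul 13 2005 + 26 days = Aug 8 2005.
Next gap: 28 days. Aug 8 2005 + 28 days = Sep 5 2005.
Next gap: 30 days. Sep 5 2005 + 30 days = Oct 5 2005.
Next gap: 32 days. Oct 5 2005 + 32 days = Nov 6 2005.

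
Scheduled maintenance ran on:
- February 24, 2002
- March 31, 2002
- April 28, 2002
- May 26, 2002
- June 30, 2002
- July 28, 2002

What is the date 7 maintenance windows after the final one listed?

Every date is a Sunday; gaps 35, 28, 28, 35, 28 days.
Each is the last Sunday of its month (at least one falls on the 29th or later, ruling out '4th Sunday').
August 2002 ends with Sunday August 25, 2002.
Last Sunday of September 2002: September 29, 2002.
October 2002 ends with Sunday October 27, 2002.
November 2002 ends with Sunday November 24, 2002.
Last Sunday of December 2002: December 29, 2002.
January 2003 ends with Sunday January 26, 2003.
Last Sunday of February 2003: February 23, 2003.

February 23, 2003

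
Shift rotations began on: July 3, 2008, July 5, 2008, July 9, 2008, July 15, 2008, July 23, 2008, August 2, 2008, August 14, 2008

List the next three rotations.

August 28, 2008; September 13, 2008; October 1, 2008

Intervals are 2, 4, 6, 8, 10, 12 days — an arithmetic progression with common difference 2.
Next gap: 14 days. August 14, 2008 + 14 days = August 28, 2008.
Next gap: 16 days. August 28, 2008 + 16 days = September 13, 2008.
Next gap: 18 days. September 13, 2008 + 18 days = October 1, 2008.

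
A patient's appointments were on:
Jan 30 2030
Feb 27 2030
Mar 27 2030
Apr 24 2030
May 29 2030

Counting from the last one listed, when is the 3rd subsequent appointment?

Aug 28 2030

These are Wednesdays with 28, 28, 28, 35-day gaps.
Each is the final Wednesday of its month — Jan 30 2030 is past the 28th, so '4th Wednesday' doesn't fit.
June 2030 ends with Wednesday Jun 26 2030.
July 2030 ends with Wednesday Jul 31 2030.
August 2030 ends with Wednesday Aug 28 2030.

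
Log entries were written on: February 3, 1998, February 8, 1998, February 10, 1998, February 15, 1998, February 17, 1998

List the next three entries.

February 22, 1998; February 24, 1998; March 1, 1998

The gap pattern 5, 2, 5, 2 repeats every 2 events.
These are the Tuesdays and Sundays of each week.
Next Sunday: February 22, 1998.
Next Tuesday: February 24, 1998.
The following Sunday is March 1, 1998.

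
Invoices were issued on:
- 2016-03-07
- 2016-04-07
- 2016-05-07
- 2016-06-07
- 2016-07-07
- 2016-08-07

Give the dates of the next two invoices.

2016-09-07, 2016-10-07

Each date is the 7th; the gaps (31, 30, 31, 30, 31) track the month lengths.
The rule is the 7th of each month.
Next: September 2016 → 2016-09-07.
October 2016: 2016-10-07.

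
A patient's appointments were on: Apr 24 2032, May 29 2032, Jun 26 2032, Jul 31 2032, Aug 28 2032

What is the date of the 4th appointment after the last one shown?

Every date is a Saturday; gaps 35, 28, 35, 28 days.
Each is the last Saturday of its month (at least one falls on the 29th or later, ruling out '4th Saturday').
September 2032 ends with Saturday Sep 25 2032.
October 2032 ends with Saturday Oct 30 2032.
Last Saturday of November 2032: Nov 27 2032.
December 2032 ends with Saturday Dec 25 2032.

Dec 25 2032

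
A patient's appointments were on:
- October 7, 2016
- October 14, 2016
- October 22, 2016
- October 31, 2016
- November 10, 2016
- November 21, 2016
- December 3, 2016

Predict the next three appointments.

The spacing grows by 1 each time: 7, 8, 9, 10, 11, 12 days.
Next gap: 13 days. December 3, 2016 + 13 days = December 16, 2016.
Next gap: 14 days. December 16, 2016 + 14 days = December 30, 2016.
Next gap: 15 days. December 30, 2016 + 15 days = January 14, 2017.

December 16, 2016; December 30, 2016; January 14, 2017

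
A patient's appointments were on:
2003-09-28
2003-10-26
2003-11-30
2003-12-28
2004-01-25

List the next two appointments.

2004-02-29, 2004-03-28

All Sundays; the gaps (28, 35, 28, 28) vary with month length.
This is the last Sunday of each month.
February 2004 ends with Sunday 2004-02-29.
Last Sunday of March 2004: 2004-03-28.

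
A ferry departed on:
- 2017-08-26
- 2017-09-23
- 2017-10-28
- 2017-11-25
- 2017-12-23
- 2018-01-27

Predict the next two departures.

These are Saturdays at 28- or 35-day spacing (28, 35, 28, 28, 35).
The pattern: 4th Saturday of the month.
February 2018 — 4th Saturday is 2018-02-24.
March 2018 — 4th Saturday is 2018-03-24.

2018-02-24, 2018-03-24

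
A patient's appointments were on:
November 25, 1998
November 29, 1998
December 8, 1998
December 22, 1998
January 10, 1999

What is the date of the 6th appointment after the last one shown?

August 17, 1999

The spacing grows by 5 each time: 4, 9, 14, 19 days.
Next gap: 24 days. January 10, 1999 + 24 days = February 3, 1999.
Next gap: 29 days. February 3, 1999 + 29 days = March 4, 1999.
Next gap: 34 days. March 4, 1999 + 34 days = April 7, 1999.
Next gap: 39 days. April 7, 1999 + 39 days = May 16, 1999.
Next gap: 44 days. May 16, 1999 + 44 days = June 29, 1999.
Next gap: 49 days. June 29, 1999 + 49 days = August 17, 1999.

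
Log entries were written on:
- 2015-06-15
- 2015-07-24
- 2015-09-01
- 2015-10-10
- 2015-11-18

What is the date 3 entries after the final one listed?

The spacing is 39, 39, 39, 39 days — always 39 days.
2015-11-18 + 39 days = 2015-12-27.
2015-12-27 + 39 days = 2016-02-04.
2016-02-04 + 39 days = 2016-03-14.

2016-03-14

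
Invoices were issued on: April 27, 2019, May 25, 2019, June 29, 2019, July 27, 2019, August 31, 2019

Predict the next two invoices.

September 28, 2019; October 26, 2019

Every date is a Saturday; gaps 28, 35, 28, 35 days.
Each is the last Saturday of its month (at least one falls on the 29th or later, ruling out '4th Saturday').
September 2019 ends with Saturday September 28, 2019.
Last Saturday of October 2019: October 26, 2019.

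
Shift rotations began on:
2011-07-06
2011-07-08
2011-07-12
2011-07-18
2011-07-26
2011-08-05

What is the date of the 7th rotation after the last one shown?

Intervals are 2, 4, 6, 8, 10 days — an arithmetic progression with common difference 2.
Next gap: 12 days. 2011-08-05 + 12 days = 2011-08-17.
Next gap: 14 days. 2011-08-17 + 14 days = 2011-08-31.
Next gap: 16 days. 2011-08-31 + 16 days = 2011-09-16.
Next gap: 18 days. 2011-09-16 + 18 days = 2011-10-04.
Next gap: 20 days. 2011-10-04 + 20 days = 2011-10-24.
Next gap: 22 days. 2011-10-24 + 22 days = 2011-11-15.
Next gap: 24 days. 2011-11-15 + 24 days = 2011-12-09.

2011-12-09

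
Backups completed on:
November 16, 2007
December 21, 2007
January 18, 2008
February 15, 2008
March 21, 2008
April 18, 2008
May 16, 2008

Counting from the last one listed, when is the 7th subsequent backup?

December 19, 2008

These are Fridays at 28- or 35-day spacing (35, 28, 28, 35, 28, 28).
The pattern: 3rd Friday of the month.
3rd Friday of June 2008: June 20, 2008.
3rd Friday of July 2008: July 18, 2008.
3rd Friday of August 2008: August 15, 2008.
September 2008 — 3rd Friday is September 19, 2008.
3rd Friday of October 2008: October 17, 2008.
3rd Friday of November 2008: November 21, 2008.
December 2008 — 3rd Friday is December 19, 2008.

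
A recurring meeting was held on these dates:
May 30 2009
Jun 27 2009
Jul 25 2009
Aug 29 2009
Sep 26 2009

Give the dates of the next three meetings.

Oct 31 2009, Nov 28 2009, Dec 26 2009

All Saturdays; the gaps (28, 28, 35, 28) vary with month length.
This is the last Saturday of each month.
Last Saturday of October 2009: Oct 31 2009.
November 2009 ends with Saturday Nov 28 2009.
December 2009 ends with Saturday Dec 26 2009.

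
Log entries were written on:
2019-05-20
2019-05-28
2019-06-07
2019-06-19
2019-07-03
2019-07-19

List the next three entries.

2019-08-06, 2019-08-26, 2019-09-17

Gaps: 8, 10, 12, 14, 16 days — each gap is 2 larger than the previous one.
Next gap: 18 days. 2019-07-19 + 18 days = 2019-08-06.
Next gap: 20 days. 2019-08-06 + 20 days = 2019-08-26.
Next gap: 22 days. 2019-08-26 + 22 days = 2019-09-17.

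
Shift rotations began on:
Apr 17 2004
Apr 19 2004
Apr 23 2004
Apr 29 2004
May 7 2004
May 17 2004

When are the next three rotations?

May 29 2004, Jun 12 2004, Jun 28 2004

The spacing grows by 2 each time: 2, 4, 6, 8, 10 days.
Next gap: 12 days. May 17 2004 + 12 days = May 29 2004.
Next gap: 14 days. May 29 2004 + 14 days = Jun 12 2004.
Next gap: 16 days. Jun 12 2004 + 16 days = Jun 28 2004.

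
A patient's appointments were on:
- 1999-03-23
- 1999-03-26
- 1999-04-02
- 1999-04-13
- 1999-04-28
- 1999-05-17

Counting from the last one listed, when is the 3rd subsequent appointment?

1999-08-06

The spacing grows by 4 each time: 3, 7, 11, 15, 19 days.
Next gap: 23 days. 1999-05-17 + 23 days = 1999-06-09.
Next gap: 27 days. 1999-06-09 + 27 days = 1999-07-06.
Next gap: 31 days. 1999-07-06 + 31 days = 1999-08-06.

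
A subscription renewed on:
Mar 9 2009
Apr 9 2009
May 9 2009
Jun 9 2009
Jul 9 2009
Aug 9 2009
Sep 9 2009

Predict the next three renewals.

Oct 9 2009, Nov 9 2009, Dec 9 2009

The day-of-month is always 9 (31, 30, 31, 30, 31, 31 days between events).
So this recurs on the 9th of each month.
Next: October 2009 → Oct 9 2009.
November 2009: Nov 9 2009.
December 2009: Dec 9 2009.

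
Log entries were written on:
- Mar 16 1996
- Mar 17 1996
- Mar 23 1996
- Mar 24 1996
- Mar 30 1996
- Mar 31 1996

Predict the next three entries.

The gap pattern 1, 6, 1, 6, 1 repeats every 2 events.
These are the Saturdays and Sundays of each week.
The following Saturday is Apr 6 1996.
Next Sunday: Apr 7 1996.
The following Saturday is Apr 13 1996.

Apr 6 1996, Apr 7 1996, Apr 13 1996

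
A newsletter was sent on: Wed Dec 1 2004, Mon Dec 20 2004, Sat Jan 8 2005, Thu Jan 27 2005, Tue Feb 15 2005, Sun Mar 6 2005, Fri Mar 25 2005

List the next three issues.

The spacing is 19, 19, 19, 19, 19, 19 days — always 19 days.
Fri Mar 25 2005 + 19 days = Wed Apr 13 2005.
Wed Apr 13 2005 + 19 days = Mon May 2 2005.
Mon May 2 2005 + 19 days = Sat May 21 2005.

Wed Apr 13 2005, Mon May 2 2005, Sat May 21 2005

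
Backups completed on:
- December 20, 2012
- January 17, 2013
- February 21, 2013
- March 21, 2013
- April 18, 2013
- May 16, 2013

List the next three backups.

Gaps: 28, 35, 28, 28, 28 days — a mix of 28 and 35. Every date is a Thursday.
Each is the 3rd Thursday of its month.
3rd Thursday of June 2013: June 20, 2013.
3rd Thursday of July 2013: July 18, 2013.
3rd Thursday of August 2013: August 15, 2013.

June 20, 2013; July 18, 2013; August 15, 2013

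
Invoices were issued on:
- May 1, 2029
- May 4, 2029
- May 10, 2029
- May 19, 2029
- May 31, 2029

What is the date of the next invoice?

Intervals are 3, 6, 9, 12 days — an arithmetic progression with common difference 3.
Next gap: 15 days. May 31, 2029 + 15 days = June 15, 2029.

June 15, 2029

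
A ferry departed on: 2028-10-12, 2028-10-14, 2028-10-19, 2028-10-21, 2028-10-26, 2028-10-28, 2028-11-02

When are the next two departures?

Gaps: 2, 5, 2, 5, 2, 5 days — not constant, but cyclic with period 2.
The events fall on every Thursday and Saturday.
Next Saturday: 2028-11-04.
The following Thursday is 2028-11-09.

2028-11-04, 2028-11-09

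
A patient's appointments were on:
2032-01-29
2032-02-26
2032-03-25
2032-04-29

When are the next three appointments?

All Thursdays; the gaps (28, 28, 35) vary with month length.
This is the last Thursday of each month.
May 2032 ends with Thursday 2032-05-27.
June 2032 ends with Thursday 2032-06-24.
July 2032 ends with Thursday 2032-07-29.

2032-05-27, 2032-06-24, 2032-07-29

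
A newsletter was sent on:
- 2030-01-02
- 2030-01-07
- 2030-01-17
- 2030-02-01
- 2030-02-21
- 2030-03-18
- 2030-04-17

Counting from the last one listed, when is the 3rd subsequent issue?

2030-08-15

The spacing grows by 5 each time: 5, 10, 15, 20, 25, 30 days.
Next gap: 35 days. 2030-04-17 + 35 days = 2030-05-22.
Next gap: 40 days. 2030-05-22 + 40 days = 2030-07-01.
Next gap: 45 days. 2030-07-01 + 45 days = 2030-08-15.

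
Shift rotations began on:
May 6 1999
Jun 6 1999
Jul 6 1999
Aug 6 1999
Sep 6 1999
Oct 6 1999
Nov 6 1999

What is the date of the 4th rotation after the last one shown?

Gaps: 31, 30, 31, 31, 30, 31 days — not constant. Every event is on the 6th of the month.
Pattern: the 6th of each month.
December 1999: Dec 6 1999.
January 2000: Jan 6 2000.
February 2000: Feb 6 2000.
Next: March 2000 → Mar 6 2000.

Mar 6 2000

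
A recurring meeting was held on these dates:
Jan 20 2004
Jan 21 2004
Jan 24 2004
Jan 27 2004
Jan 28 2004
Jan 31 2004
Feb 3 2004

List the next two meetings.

Gaps: 1, 3, 3, 1, 3, 3 days — not constant, but cyclic with period 3.
The events fall on every Tuesday, Wednesday and Saturday.
The following Wednesday is Feb 4 2004.
Next Saturday: Feb 7 2004.

Feb 4 2004, Feb 7 2004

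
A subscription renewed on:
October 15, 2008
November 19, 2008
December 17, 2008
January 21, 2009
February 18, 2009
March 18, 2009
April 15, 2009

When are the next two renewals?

May 20, 2009; June 17, 2009

These are Wednesdays at 28- or 35-day spacing (35, 28, 35, 28, 28, 28).
The pattern: 3rd Wednesday of the month.
May 2009 — 3rd Wednesday is May 20, 2009.
June 2009 — 3rd Wednesday is June 17, 2009.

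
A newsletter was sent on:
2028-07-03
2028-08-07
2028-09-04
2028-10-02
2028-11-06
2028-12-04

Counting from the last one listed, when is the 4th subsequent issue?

2029-04-02

These are Mondays at 28- or 35-day spacing (35, 28, 28, 35, 28).
The pattern: 1st Monday of the month.
January 2029 — 1st Monday is 2029-01-01.
February 2029 — 1st Monday is 2029-02-05.
1st Monday of March 2029: 2029-03-05.
April 2029 — 1st Monday is 2029-04-02.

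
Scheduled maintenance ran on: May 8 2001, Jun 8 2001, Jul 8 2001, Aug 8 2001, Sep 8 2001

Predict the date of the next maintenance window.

Each date is the 8th; the gaps (31, 30, 31, 31) track the month lengths.
The rule is the 8th of each month.
October 2001: Oct 8 2001.

Oct 8 2001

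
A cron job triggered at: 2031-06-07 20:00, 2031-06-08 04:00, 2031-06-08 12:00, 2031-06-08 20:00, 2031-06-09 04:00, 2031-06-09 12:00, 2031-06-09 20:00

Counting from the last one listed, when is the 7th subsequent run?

2031-06-12 04:00

Spacing: 8, 8, 8, 8, 8, 8 h — constant 8 h.
2031-06-09 20:00 + 8 h = 2031-06-10 04:00.
2031-06-10 04:00 + 8 h = 2031-06-10 12:00.
2031-06-10 12:00 + 8 h = 2031-06-10 20:00.
2031-06-10 20:00 + 8 h = 2031-06-11 04:00.
2031-06-11 04:00 + 8 h = 2031-06-11 12:00.
2031-06-11 12:00 + 8 h = 2031-06-11 20:00.
2031-06-11 20:00 + 8 h = 2031-06-12 04:00.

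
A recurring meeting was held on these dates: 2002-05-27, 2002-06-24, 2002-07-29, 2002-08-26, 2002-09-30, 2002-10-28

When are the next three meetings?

2002-11-25, 2002-12-30, 2003-01-27

These are Mondays with 28, 35, 28, 35, 28-day gaps.
Each is the final Monday of its month — 2002-07-29 is past the 28th, so '4th Monday' doesn't fit.
Last Monday of November 2002: 2002-11-25.
December 2002 ends with Monday 2002-12-30.
Last Monday of January 2003: 2003-01-27.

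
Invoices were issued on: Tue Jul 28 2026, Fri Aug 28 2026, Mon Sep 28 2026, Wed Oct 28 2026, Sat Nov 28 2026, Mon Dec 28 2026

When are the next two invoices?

The day-of-month is always 28 (31, 31, 30, 31, 30 days between events).
So this recurs on the 28th of each month.
Next: January 2027 → Thu Jan 28 2027.
February 2027: Sun Feb 28 2027.

Thu Jan 28 2027, Sun Feb 28 2027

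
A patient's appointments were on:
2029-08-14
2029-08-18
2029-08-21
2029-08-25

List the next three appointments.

Every event lands on a Tuesday or Saturday (gaps cycle 4, 3, 4).
So the schedule is: every Tuesday and Saturday.
Next Tuesday: 2029-08-28.
The following Saturday is 2029-09-01.
The following Tuesday is 2029-09-04.

2029-08-28, 2029-09-01, 2029-09-04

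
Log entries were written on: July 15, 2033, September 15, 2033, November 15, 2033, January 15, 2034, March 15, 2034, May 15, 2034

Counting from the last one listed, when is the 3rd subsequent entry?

The day-of-month is always 15 (62, 61, 61, 59, 61 days between events).
So this recurs on the 15th of every 2 months.
Next: July 2034 → July 15, 2034.
Next: September 2034 → September 15, 2034.
November 2034: November 15, 2034.

November 15, 2034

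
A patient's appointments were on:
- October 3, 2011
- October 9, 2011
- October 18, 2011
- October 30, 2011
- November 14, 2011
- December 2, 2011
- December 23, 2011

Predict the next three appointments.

January 16, 2012; February 12, 2012; March 13, 2012

Gaps: 6, 9, 12, 15, 18, 21 days — each gap is 3 larger than the previous one.
Next gap: 24 days. December 23, 2011 + 24 days = January 16, 2012.
Next gap: 27 days. January 16, 2012 + 27 days = February 12, 2012.
Next gap: 30 days. February 12, 2012 + 30 days = March 13, 2012.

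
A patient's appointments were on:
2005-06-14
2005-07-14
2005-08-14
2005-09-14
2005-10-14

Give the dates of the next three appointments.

2005-11-14, 2005-12-14, 2006-01-14

The day-of-month is always 14 (30, 31, 31, 30 days between events).
So this recurs on the 14th of each month.
Next: November 2005 → 2005-11-14.
December 2005: 2005-12-14.
January 2006: 2006-01-14.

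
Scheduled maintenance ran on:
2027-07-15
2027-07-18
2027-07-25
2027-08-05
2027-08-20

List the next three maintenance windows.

2027-09-08, 2027-10-01, 2027-10-28

The spacing grows by 4 each time: 3, 7, 11, 15 days.
Next gap: 19 days. 2027-08-20 + 19 days = 2027-09-08.
Next gap: 23 days. 2027-09-08 + 23 days = 2027-10-01.
Next gap: 27 days. 2027-10-01 + 27 days = 2027-10-28.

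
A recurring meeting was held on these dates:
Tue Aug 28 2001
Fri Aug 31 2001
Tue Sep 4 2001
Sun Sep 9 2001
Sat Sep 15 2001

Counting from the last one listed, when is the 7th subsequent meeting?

Sat Nov 24 2001

Intervals are 3, 4, 5, 6 days — an arithmetic progression with common difference 1.
Next gap: 7 days. Sat Sep 15 2001 + 7 days = Sat Sep 22 2001.
Next gap: 8 days. Sat Sep 22 2001 + 8 days = Sun Sep 30 2001.
Next gap: 9 days. Sun Sep 30 2001 + 9 days = Tue Oct 9 2001.
Next gap: 10 days. Tue Oct 9 2001 + 10 days = Fri Oct 19 2001.
Next gap: 11 days. Fri Oct 19 2001 + 11 days = Tue Oct 30 2001.
Next gap: 12 days. Tue Oct 30 2001 + 12 days = Sun Nov 11 2001.
Next gap: 13 days. Sun Nov 11 2001 + 13 days = Sat Nov 24 2001.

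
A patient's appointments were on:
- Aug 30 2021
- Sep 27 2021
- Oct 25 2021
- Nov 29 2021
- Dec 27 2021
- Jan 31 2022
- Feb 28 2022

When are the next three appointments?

Every date is a Monday; gaps 28, 28, 35, 28, 35, 28 days.
Each is the last Monday of its month (at least one falls on the 29th or later, ruling out '4th Monday').
Last Monday of March 2022: Mar 28 2022.
April 2022 ends with Monday Apr 25 2022.
May 2022 ends with Monday May 30 2022.

Mar 28 2022, Apr 25 2022, May 30 2022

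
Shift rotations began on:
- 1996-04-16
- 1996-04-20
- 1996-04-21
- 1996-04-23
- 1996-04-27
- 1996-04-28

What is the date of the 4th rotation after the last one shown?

1996-05-07

Every event lands on a Tuesday or Saturday or Sunday (gaps cycle 4, 1, 2, 4, 1).
So the schedule is: every Tuesday, Saturday and Sunday.
Next Tuesday: 1996-04-30.
Next Saturday: 1996-05-04.
Next Sunday: 1996-05-05.
Next Tuesday: 1996-05-07.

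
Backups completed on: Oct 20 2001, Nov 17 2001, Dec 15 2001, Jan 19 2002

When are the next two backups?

Gaps: 28, 28, 35 days — a mix of 28 and 35. Every date is a Saturday.
Each is the 3rd Saturday of its month.
February 2002 — 3rd Saturday is Feb 16 2002.
March 2002 — 3rd Saturday is Mar 16 2002.

Feb 16 2002, Mar 16 2002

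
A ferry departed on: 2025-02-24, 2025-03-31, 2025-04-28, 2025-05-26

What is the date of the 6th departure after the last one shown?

2025-11-24

All Mondays; the gaps (35, 28, 28) vary with month length.
This is the last Monday of each month.
Last Monday of June 2025: 2025-06-30.
Last Monday of July 2025: 2025-07-28.
August 2025 ends with Monday 2025-08-25.
September 2025 ends with Monday 2025-09-29.
Last Monday of October 2025: 2025-10-27.
Last Monday of November 2025: 2025-11-24.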